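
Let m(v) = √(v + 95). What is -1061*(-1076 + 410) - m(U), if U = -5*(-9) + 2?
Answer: 706626 - √142 ≈ 7.0661e+5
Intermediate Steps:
U = 47 (U = 45 + 2 = 47)
m(v) = √(95 + v)
-1061*(-1076 + 410) - m(U) = -1061*(-1076 + 410) - √(95 + 47) = -1061*(-666) - √142 = 706626 - √142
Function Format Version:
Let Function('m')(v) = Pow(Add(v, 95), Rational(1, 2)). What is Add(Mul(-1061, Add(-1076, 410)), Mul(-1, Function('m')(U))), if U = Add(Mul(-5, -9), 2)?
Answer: Add(706626, Mul(-1, Pow(142, Rational(1, 2)))) ≈ 7.0661e+5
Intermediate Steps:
U = 47 (U = Add(45, 2) = 47)
Function('m')(v) = Pow(Add(95, v), Rational(1, 2))
Add(Mul(-1061, Add(-1076, 410)), Mul(-1, Function('m')(U))) = Add(Mul(-1061, Add(-1076, 410)), Mul(-1, Pow(Add(95, 47), Rational(1, 2)))) = Add(Mul(-1061, -666), Mul(-1, Pow(142, Rational(1, 2)))) = Add(706626, Mul(-1, Pow(142, Rational(1, 2))))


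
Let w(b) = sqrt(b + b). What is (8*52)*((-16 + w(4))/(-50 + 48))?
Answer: 3328 - 416*sqrt(2) ≈ 2739.7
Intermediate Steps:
w(b) = sqrt(2)*sqrt(b) (w(b) = sqrt(2*b) = sqrt(2)*sqrt(b))
(8*52)*((-16 + w(4))/(-50 + 48)) = (8*52)*((-16 + sqrt(2)*sqrt(4))/(-50 + 48)) = 416*((-16 + sqrt(2)*2)/(-2)) = 416*((-16 + 2*sqrt(2))*(-1/2)) = 416*(8 - sqrt(2)) = 3328 - 416*sqrt(2)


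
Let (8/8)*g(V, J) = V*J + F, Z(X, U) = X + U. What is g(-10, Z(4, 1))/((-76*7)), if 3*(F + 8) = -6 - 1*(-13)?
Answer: 167/1596 ≈ 0.10464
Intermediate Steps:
F = -17/3 (F = -8 + (-6 - 1*(-13))/3 = -8 + (-6 + 13)/3 = -8 + (⅓)*7 = -8 + 7/3 = -17/3 ≈ -5.6667)
Z(X, U) = U + X
g(V, J) = -17/3 + J*V (g(V, J) = V*J - 17/3 = J*V - 17/3 = -17/3 + J*V)
g(-10, Z(4, 1))/((-76*7)) = (-17/3 + (1 + 4)*(-10))/((-76*7)) = (-17/3 + 5*(-10))/(-532) = (-17/3 - 50)*(-1/532) = -167/3*(-1/532) = 167/1596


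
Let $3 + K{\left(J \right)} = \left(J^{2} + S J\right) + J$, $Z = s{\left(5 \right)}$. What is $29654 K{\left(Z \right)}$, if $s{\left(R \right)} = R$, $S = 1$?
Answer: $948928$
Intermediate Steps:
$Z = 5$
$K{\left(J \right)} = -3 + J^{2} + 2 J$ ($K{\left(J \right)} = -3 + \left(\left(J^{2} + 1 J\right) + J\right) = -3 + \left(\left(J^{2} + J\right) + J\right) = -3 + \left(\left(J + J^{2}\right) + J\right) = -3 + \left(J^{2} + 2 J\right) = -3 + J^{2} + 2 J$)
$29654 K{\left(Z \right)} = 29654 \left(-3 + 5^{2} + 2 \cdot 5\right) = 29654 \left(-3 + 25 + 10\right) = 29654 \cdot 32 = 948928$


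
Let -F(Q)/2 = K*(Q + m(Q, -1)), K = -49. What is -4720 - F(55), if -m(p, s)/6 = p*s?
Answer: -42450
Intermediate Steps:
m(p, s) = -6*p*s
F(Q) = 686*Q (F(Q) = -(-98)*(Q - 6*Q*(-1)) = -(-98)*(Q + 6*Q) = -(-98)*7*Q = -(-686)*Q = 686*Q)
-4720 - F(55) = -4720 - 686*55 = -4720 - 1*37730 = -4720 - 37730 = -42450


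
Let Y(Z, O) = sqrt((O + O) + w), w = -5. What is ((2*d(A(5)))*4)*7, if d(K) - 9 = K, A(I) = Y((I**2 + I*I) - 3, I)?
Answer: 504 + 56*sqrt(5) ≈ 629.22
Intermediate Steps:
Y(Z, O) = sqrt(-5 + 2*O) (Y(Z, O) = sqrt((O + O) - 5) = sqrt(2*O - 5) = sqrt(-5 + 2*O))
A(I) = sqrt(-5 + 2*I)
d(K) = 9 + K
((2*d(A(5)))*4)*7 = ((2*(9 + sqrt(-5 + 2*5)))*4)*7 = ((2*(9 + sqrt(-5 + 10)))*4)*7 = ((2*(9 + sqrt(5)))*4)*7 = ((18 + 2*sqrt(5))*4)*7 = (72 + 8*sqrt(5))*7 = 504 + 56*sqrt(5)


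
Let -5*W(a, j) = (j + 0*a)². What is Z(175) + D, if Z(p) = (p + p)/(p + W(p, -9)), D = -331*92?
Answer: -12088569/397 ≈ -30450.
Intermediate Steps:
D = -30452
W(a, j) = -j²/5 (W(a, j) = -(j + 0*a)²/5 = -(j + 0)²/5 = -j²/5)
Z(p) = 2*p/(-81/5 + p) (Z(p) = (p + p)/(p - ⅕*(-9)²) = (2*p)/(p - ⅕*81) = (2*p)/(p - 81/5) = (2*p)/(-81/5 + p) = 2*p/(-81/5 + p))
Z(175) + D = 10*175/(-81 + 5*175) - 30452 = 10*175/(-81 + 875) - 30452 = 10*175/794 - 30452 = 10*175*(1/794) - 30452 = 875/397 - 30452 = -12088569/397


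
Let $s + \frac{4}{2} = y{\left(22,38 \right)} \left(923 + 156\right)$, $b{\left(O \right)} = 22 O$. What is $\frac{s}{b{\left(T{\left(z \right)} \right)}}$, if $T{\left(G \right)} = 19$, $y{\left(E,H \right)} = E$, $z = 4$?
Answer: $\frac{11868}{209} \approx 56.785$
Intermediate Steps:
$s = 23736$ ($s = -2 + 22 \left(923 + 156\right) = -2 + 22 \cdot 1079 = -2 + 23738 = 23736$)
$\frac{s}{b{\left(T{\left(z \right)} \right)}} = \frac{23736}{22 \cdot 19} = \frac{23736}{418} = 23736 \cdot \frac{1}{418} = \frac{11868}{209}$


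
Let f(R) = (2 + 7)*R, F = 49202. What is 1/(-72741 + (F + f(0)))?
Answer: -1/23539 ≈ -4.2483e-5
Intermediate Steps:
f(R) = 9*R
1/(-72741 + (F + f(0))) = 1/(-72741 + (49202 + 9*0)) = 1/(-72741 + (49202 + 0)) = 1/(-72741 + 49202) = 1/(-23539) = -1/23539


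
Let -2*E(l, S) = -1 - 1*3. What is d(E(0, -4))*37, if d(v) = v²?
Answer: 148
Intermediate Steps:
E(l, S) = 2 (E(l, S) = -(-1 - 1*3)/2 = -(-1 - 3)/2 = -½*(-4) = 2)
d(E(0, -4))*37 = 2²*37 = 4*37 = 148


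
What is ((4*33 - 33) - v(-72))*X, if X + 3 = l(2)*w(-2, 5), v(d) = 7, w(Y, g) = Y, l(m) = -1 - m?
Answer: 276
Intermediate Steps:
X = 3 (X = -3 + (-1 - 1*2)*(-2) = -3 + (-1 - 2)*(-2) = -3 - 3*(-2) = -3 + 6 = 3)
((4*33 - 33) - v(-72))*X = ((4*33 - 33) - 1*7)*3 = ((132 - 33) - 7)*3 = (99 - 7)*3 = 92*3 = 276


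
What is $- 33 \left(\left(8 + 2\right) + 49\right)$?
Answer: $-1947$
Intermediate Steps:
$- 33 \left(\left(8 + 2\right) + 49\right) = - 33 \left(10 + 49\right) = \left(-33\right) 59 = -1947$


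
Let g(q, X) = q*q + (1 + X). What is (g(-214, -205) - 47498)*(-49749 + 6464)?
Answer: 82501210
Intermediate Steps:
g(q, X) = 1 + X + q² (g(q, X) = q² + (1 + X) = 1 + X + q²)
(g(-214, -205) - 47498)*(-49749 + 6464) = ((1 - 205 + (-214)²) - 47498)*(-49749 + 6464) = ((1 - 205 + 45796) - 47498)*(-43285) = (45592 - 47498)*(-43285) = -1906*(-43285) = 82501210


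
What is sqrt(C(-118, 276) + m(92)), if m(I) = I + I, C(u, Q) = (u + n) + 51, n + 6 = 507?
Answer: sqrt(618) ≈ 24.860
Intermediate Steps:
n = 501 (n = -6 + 507 = 501)
C(u, Q) = 552 + u (C(u, Q) = (u + 501) + 51 = (501 + u) + 51 = 552 + u)
m(I) = 2*I
sqrt(C(-118, 276) + m(92)) = sqrt((552 - 118) + 2*92) = sqrt(434 + 184) = sqrt(618)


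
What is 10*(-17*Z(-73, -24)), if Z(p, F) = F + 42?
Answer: -3060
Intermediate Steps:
Z(p, F) = 42 + F
10*(-17*Z(-73, -24)) = 10*(-17*(42 - 24)) = 10*(-17*18) = 10*(-306) = -3060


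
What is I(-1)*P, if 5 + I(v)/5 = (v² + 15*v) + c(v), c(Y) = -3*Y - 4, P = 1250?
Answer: -125000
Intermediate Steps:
c(Y) = -4 - 3*Y
I(v) = -45 + 5*v² + 60*v (I(v) = -25 + 5*((v² + 15*v) + (-4 - 3*v)) = -25 + 5*(-4 + v² + 12*v) = -25 + (-20 + 5*v² + 60*v) = -45 + 5*v² + 60*v)
I(-1)*P = (-45 + 5*(-1)² + 60*(-1))*1250 = (-45 + 5*1 - 60)*1250 = (-45 + 5 - 60)*1250 = -100*1250 = -125000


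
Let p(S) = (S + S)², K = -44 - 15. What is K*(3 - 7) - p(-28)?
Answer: -2900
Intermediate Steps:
K = -59
p(S) = 4*S² (p(S) = (2*S)² = 4*S²)
K*(3 - 7) - p(-28) = -59*(3 - 7) - 4*(-28)² = -59*(-4) - 4*784 = 236 - 1*3136 = 236 - 3136 = -2900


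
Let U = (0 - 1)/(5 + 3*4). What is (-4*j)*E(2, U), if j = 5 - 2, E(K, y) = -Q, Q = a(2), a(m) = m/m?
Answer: 12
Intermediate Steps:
a(m) = 1
Q = 1
U = -1/17 (U = -1/(5 + 12) = -1/17 ≈ -0.058824)
E(K, y) = -1 (E(K, y) = -1*1 = -1)
j = 3
(-4*j)*E(2, U) = -4*3*(-1) = -12*(-1) = 12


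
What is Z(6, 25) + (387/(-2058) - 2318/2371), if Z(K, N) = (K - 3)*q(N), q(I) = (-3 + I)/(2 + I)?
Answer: 18719069/14638554 ≈ 1.2788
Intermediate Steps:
q(I) = (-3 + I)/(2 + I)
Z(K, N) = (-3 + K)*(-3 + N)/(2 + N) (Z(K, N) = (K - 3)*((-3 + N)/(2 + N)) = (-3 + K)*((-3 + N)/(2 + N)) = (-3 + K)*(-3 + N)/(2 + N))
Z(6, 25) + (387/(-2058) - 2318/2371) = (-3 + 6)*(-3 + 25)/(2 + 25) + (387/(-2058) - 2318/2371) = 3*22/27 + (387*(-1/2058) - 2318*1/2371) = (1/27)*3*22 + (-129/686 - 2318/2371) = 22/9 - 1896007/1626506 = 18719069/14638554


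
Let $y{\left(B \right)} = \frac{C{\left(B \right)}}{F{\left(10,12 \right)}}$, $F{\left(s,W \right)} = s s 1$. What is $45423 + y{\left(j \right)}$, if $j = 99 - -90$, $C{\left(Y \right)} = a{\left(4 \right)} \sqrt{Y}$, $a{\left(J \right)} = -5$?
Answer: $45423 - \frac{3 \sqrt{21}}{20} \approx 45422.0$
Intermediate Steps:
$F{\left(s,W \right)} = s^{2}$ ($F{\left(s,W \right)} = s^{2} \cdot 1 = s^{2}$)
$C{\left(Y \right)} = - 5 \sqrt{Y}$
$j = 189$ ($j = 99 + 90 = 189$)
$y{\left(B \right)} = - \frac{\sqrt{B}}{20}$ ($y{\left(B \right)} = \frac{\left(-5\right) \sqrt{B}}{10^{2}} = \frac{\left(-5\right) \sqrt{B}}{100} = - 5 \sqrt{B} \frac{1}{100} = - \frac{\sqrt{B}}{20}$)
$45423 + y{\left(j \right)} = 45423 - \frac{\sqrt{189}}{20} = 45423 - \frac{3 \sqrt{21}}{20}$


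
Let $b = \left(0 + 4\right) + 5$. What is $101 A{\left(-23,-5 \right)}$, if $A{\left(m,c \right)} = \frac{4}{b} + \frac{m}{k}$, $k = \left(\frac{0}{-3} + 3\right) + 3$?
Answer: $- \frac{6161}{18} \approx -342.28$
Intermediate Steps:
$b = 9$ ($b = 4 + 5 = 9$)
$k = 6$ ($k = \left(0 \left(- \frac{1}{3}\right) + 3\right) + 3 = \left(0 + 3\right) + 3 = 3 + 3 = 6$)
$A{\left(m,c \right)} = \frac{4}{9} + \frac{m}{6}$
$101 A{\left(-23,-5 \right)} = 101 \left(\frac{4}{9} + \frac{1}{6} \left(-23\right)\right) = 101 \left(\frac{4}{9} - \frac{23}{6}\right) = 101 \left(- \frac{61}{18}\right) = - \frac{6161}{18}$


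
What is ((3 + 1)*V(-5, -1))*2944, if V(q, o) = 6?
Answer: 70656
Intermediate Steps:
((3 + 1)*V(-5, -1))*2944 = ((3 + 1)*6)*2944 = (4*6)*2944 = 24*2944 = 70656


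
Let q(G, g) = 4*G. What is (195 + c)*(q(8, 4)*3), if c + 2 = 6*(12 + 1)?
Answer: 26016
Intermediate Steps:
c = 76 (c = -2 + 6*(12 + 1) = -2 + 6*13 = -2 + 78 = 76)
(195 + c)*(q(8, 4)*3) = (195 + 76)*((4*8)*3) = 271*(32*3) = 271*96 = 26016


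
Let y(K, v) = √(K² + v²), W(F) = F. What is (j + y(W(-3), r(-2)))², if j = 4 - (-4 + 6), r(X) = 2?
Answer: (2 + √13)² ≈ 31.422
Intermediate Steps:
j = 2 (j = 4 - 1*2 = 4 - 2 = 2)
(j + y(W(-3), r(-2)))² = (2 + √((-3)² + 2²))² = (2 + √(9 + 4))² = (2 + √13)²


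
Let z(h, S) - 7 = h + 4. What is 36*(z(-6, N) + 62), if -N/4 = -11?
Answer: 2412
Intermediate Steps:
N = 44 (N = -4*(-11) = 44)
z(h, S) = 11 + h (z(h, S) = 7 + (h + 4) = 7 + (4 + h) = 11 + h)
36*(z(-6, N) + 62) = 36*((11 - 6) + 62) = 36*(5 + 62) = 36*67 = 2412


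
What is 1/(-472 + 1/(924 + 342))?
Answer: -1266/597551 ≈ -0.0021186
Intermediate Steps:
1/(-472 + 1/(924 + 342)) = 1/(-472 + 1/1266) = 1/(-597551/1266) = -1266/597551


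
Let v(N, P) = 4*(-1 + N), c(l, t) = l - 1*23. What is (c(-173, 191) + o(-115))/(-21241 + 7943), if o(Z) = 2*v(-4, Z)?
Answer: 118/6649 ≈ 0.017747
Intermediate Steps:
c(l, t) = -23 + l (c(l, t) = l - 23 = -23 + l)
v(N, P) = -4 + 4*N
o(Z) = -40 (o(Z) = 2*(-4 + 4*(-4)) = 2*(-4 - 16) = 2*(-20) = -40)
(c(-173, 191) + o(-115))/(-21241 + 7943) = ((-23 - 173) - 40)/(-21241 + 7943) = (-196 - 40)/(-13298) = -236*(-1/13298) = 118/6649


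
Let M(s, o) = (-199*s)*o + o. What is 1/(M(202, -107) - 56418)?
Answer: 1/4244661 ≈ 2.3559e-7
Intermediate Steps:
M(s, o) = o - 199*o*s (M(s, o) = -199*o*s + o = o - 199*o*s)
1/(M(202, -107) - 56418) = 1/(-107*(1 - 199*202) - 56418) = 1/(-107*(1 - 40198) - 56418) = 1/(-107*(-40197) - 56418) = 1/(4301079 - 56418) = 1/4244661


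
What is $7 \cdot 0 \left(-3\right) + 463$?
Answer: $463$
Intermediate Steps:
$7 \cdot 0 \left(-3\right) + 463 = 0 \left(-3\right) + 463 = 0 + 463 = 463$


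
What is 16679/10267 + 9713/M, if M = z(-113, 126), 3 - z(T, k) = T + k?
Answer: -99556581/102670 ≈ -969.68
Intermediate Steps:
z(T, k) = 3 - T - k (z(T, k) = 3 - (T + k) = 3 + (-T - k) = 3 - T - k)
M = -10 (M = 3 - 1*(-113) - 1*126 = 3 + 113 - 126 = -10)
16679/10267 + 9713/M = 16679/10267 + 9713/(-10) = 16679*(1/10267) + 9713*(-⅒) = 16679/10267 - 9713/10 = -99556581/102670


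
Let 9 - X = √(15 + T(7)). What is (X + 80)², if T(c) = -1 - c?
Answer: (89 - √7)² ≈ 7457.1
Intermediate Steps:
X = 9 - √7 (X = 9 - √(15 + (-1 - 1*7)) = 9 - √(15 + (-1 - 7)) = 9 - √(15 - 8) = 9 - √7 ≈ 6.3542)
(X + 80)² = ((9 - √7) + 80)² = (89 - √7)²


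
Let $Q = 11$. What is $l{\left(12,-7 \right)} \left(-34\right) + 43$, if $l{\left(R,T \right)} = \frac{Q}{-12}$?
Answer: $\frac{445}{6} \approx 74.167$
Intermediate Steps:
$l{\left(R,T \right)} = - \frac{11}{12}$ ($l{\left(R,T \right)} = \frac{11}{-12} = 11 \left(- \frac{1}{12}\right) = - \frac{11}{12}$)
$l{\left(12,-7 \right)} \left(-34\right) + 43 = \left(- \frac{11}{12}\right) \left(-34\right) + 43 = \frac{187}{6} + 43 = \frac{445}{6}$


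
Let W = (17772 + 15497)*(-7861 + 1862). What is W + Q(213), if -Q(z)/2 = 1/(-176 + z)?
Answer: -7384487049/37 ≈ -1.9958e+8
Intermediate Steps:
Q(z) = -2/(-176 + z)
W = -199580731 (W = 33269*(-5999) = -199580731)
W + Q(213) = -199580731 - 2/(-176 + 213) = -199580731 - 2/37 = -7384487049/37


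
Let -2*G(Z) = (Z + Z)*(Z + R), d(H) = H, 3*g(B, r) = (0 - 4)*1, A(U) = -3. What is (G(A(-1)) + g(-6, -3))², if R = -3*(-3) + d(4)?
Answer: 7396/9 ≈ 821.78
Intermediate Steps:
g(B, r) = -4/3 (g(B, r) = ((0 - 4)*1)/3 = (-4*1)/3 = (⅓)*(-4) = -4/3)
R = 13 (R = -3*(-3) + 4 = 9 + 4 = 13)
G(Z) = -Z*(13 + Z) (G(Z) = -(Z + Z)*(Z + 13)/2 = -2*Z*(13 + Z)/2 = -Z*(13 + Z))
(G(A(-1)) + g(-6, -3))² = (-1*(-3)*(13 - 3) - 4/3)² = (-1*(-3)*10 - 4/3)² = (30 - 4/3)² = (86/3)² = 7396/9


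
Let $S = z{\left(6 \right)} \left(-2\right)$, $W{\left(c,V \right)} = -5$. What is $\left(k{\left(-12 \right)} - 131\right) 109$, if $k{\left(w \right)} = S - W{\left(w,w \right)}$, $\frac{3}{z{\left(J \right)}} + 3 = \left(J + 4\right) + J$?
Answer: $- \frac{179196}{13} \approx -13784.0$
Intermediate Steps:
$z{\left(J \right)} = \frac{3}{1 + 2 J}$ ($z{\left(J \right)} = \frac{3}{-3 + \left(\left(J + 4\right) + J\right)} = \frac{3}{-3 + \left(\left(4 + J\right) + J\right)} = \frac{3}{-3 + \left(4 + 2 J\right)} = \frac{3}{1 + 2 J}$)
$S = - \frac{6}{13}$ ($S = \frac{3}{1 + 2 \cdot 6} \left(-2\right) = \frac{3}{1 + 12} \left(-2\right) = \frac{3}{13} \left(-2\right) = - \frac{6}{13} \approx -0.46154$)
$k{\left(w \right)} = \frac{59}{13}$ ($k{\left(w \right)} = - \frac{6}{13} - -5 = - \frac{6}{13} + 5 = \frac{59}{13}$)
$\left(k{\left(-12 \right)} - 131\right) 109 = \left(\frac{59}{13} - 131\right) 109 = \left(- \frac{1644}{13}\right) 109 = - \frac{179196}{13}$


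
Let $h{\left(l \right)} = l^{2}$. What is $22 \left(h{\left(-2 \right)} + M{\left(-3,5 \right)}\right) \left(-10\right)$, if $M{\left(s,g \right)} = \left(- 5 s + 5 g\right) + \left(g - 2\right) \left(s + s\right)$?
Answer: $-5720$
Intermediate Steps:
$M{\left(s,g \right)} = - 5 s + 5 g + 2 s \left(-2 + g\right)$ ($M{\left(s,g \right)} = \left(- 5 s + 5 g\right) + \left(-2 + g\right) 2 s = \left(- 5 s + 5 g\right) + 2 s \left(-2 + g\right) = - 5 s + 5 g + 2 s \left(-2 + g\right)$)
$22 \left(h{\left(-2 \right)} + M{\left(-3,5 \right)}\right) \left(-10\right) = 22 \left(\left(-2\right)^{2} + \left(\left(-9\right) \left(-3\right) + 5 \cdot 5 + 2 \cdot 5 \left(-3\right)\right)\right) \left(-10\right) = 22 \left(4 + \left(27 + 25 - 30\right)\right) \left(-10\right) = 22 \left(4 + 22\right) \left(-10\right) = 22 \cdot 26 \left(-10\right) = 572 \left(-10\right) = -5720$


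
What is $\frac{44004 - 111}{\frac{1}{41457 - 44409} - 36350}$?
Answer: $- \frac{129572136}{107305201} \approx -1.2075$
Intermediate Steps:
$\frac{44004 - 111}{\frac{1}{41457 - 44409} - 36350} = \frac{43893}{\frac{1}{-2952} - 36350} = \frac{43893}{- \frac{1}{2952} - 36350} = \frac{43893}{- \frac{107305201}{2952}} = 43893 \left(- \frac{2952}{107305201}\right) = - \frac{129572136}{107305201}$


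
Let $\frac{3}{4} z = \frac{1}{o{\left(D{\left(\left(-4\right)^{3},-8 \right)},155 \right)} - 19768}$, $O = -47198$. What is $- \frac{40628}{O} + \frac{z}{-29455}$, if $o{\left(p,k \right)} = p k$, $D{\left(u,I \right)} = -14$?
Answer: $\frac{19689866312288}{22873936890315} \approx 0.8608$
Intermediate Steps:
$o{\left(p,k \right)} = k p$
$z = - \frac{2}{32907}$ ($z = \frac{4}{3 \left(155 \left(-14\right) - 19768\right)} = \frac{4}{3 \left(-2170 - 19768\right)} = \frac{4}{3 \left(-21938\right)} = \frac{4}{3} \left(- \frac{1}{21938}\right) = - \frac{2}{32907} \approx -6.0777 \cdot 10^{-5}$)
$- \frac{40628}{O} + \frac{z}{-29455} = - \frac{40628}{-47198} - \frac{2}{32907 \left(-29455\right)} = \left(-40628\right) \left(- \frac{1}{47198}\right) - - \frac{2}{969275685} = \frac{20314}{23599} + \frac{2}{969275685} = \frac{19689866312288}{22873936890315}$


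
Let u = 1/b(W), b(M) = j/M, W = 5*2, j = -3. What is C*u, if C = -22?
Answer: 220/3 ≈ 73.333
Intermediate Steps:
W = 10
b(M) = -3/M
u = -10/3 (u = 1/(-3/10) = -10/3 ≈ -3.3333)
C*u = -22*(-10/3) = 220/3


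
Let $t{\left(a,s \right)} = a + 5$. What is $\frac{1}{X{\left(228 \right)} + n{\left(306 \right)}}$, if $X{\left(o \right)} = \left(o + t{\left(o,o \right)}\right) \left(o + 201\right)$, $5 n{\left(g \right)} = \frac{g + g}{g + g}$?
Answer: $\frac{5}{988846} \approx 5.0564 \cdot 10^{-6}$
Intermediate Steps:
$t{\left(a,s \right)} = 5 + a$
$n{\left(g \right)} = \frac{1}{5}$ ($n{\left(g \right)} = \frac{\left(g + g\right) \frac{1}{g + g}}{5} = \frac{2 g \frac{1}{2 g}}{5} = \frac{1}{5} \cdot 1 = \frac{1}{5}$)
$X{\left(o \right)} = \left(5 + 2 o\right) \left(201 + o\right)$ ($X{\left(o \right)} = \left(o + \left(5 + o\right)\right) \left(o + 201\right) = \left(5 + 2 o\right) \left(201 + o\right)$)
$\frac{1}{X{\left(228 \right)} + n{\left(306 \right)}} = \frac{1}{\left(1005 + 2 \cdot 228^{2} + 407 \cdot 228\right) + \frac{1}{5}} = \frac{1}{\left(1005 + 2 \cdot 51984 + 92796\right) + \frac{1}{5}} = \frac{1}{\left(1005 + 103968 + 92796\right) + \frac{1}{5}} = \frac{1}{197769 + \frac{1}{5}} = \frac{1}{\frac{988846}{5}} = \frac{5}{988846}$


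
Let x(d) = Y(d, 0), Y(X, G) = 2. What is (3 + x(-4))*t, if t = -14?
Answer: -70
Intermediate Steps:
x(d) = 2
(3 + x(-4))*t = (3 + 2)*(-14) = 5*(-14) = -70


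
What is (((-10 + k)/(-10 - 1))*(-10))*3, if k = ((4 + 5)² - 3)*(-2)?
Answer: -4980/11 ≈ -452.73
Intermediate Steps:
k = -156 (k = (9² - 3)*(-2) = (81 - 3)*(-2) = 78*(-2) = -156)
(((-10 + k)/(-10 - 1))*(-10))*3 = (((-10 - 156)/(-10 - 1))*(-10))*3 = (-166/(-11)*(-10))*3 = (-166*(-1/11)*(-10))*3 = ((166/11)*(-10))*3 = -1660/11*3 = -4980/11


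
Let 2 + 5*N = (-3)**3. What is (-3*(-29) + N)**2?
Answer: 164836/25 ≈ 6593.4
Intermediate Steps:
N = -29/5 (N = -2/5 + (1/5)*(-3)**3 = -2/5 + (1/5)*(-27) = -2/5 - 27/5 = -29/5 ≈ -5.8000)
(-3*(-29) + N)**2 = (-3*(-29) - 29/5)**2 = (87 - 29/5)**2 = (406/5)**2 = 164836/25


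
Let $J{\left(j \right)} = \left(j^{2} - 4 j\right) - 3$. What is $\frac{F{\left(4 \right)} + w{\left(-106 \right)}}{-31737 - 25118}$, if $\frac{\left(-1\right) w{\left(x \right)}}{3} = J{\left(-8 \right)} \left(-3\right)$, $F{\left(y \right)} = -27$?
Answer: $- \frac{162}{11371} \approx -0.014247$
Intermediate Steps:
$J{\left(j \right)} = -3 + j^{2} - 4 j$
$w{\left(x \right)} = 837$ ($w{\left(x \right)} = - 3 \left(-3 + \left(-8\right)^{2} - -32\right) \left(-3\right) = - 3 \left(-3 + 64 + 32\right) \left(-3\right) = - 3 \cdot 93 \left(-3\right) = \left(-3\right) \left(-279\right) = 837$)
$\frac{F{\left(4 \right)} + w{\left(-106 \right)}}{-31737 - 25118} = \frac{-27 + 837}{-31737 - 25118} = \frac{810}{-56855} = 810 \left(- \frac{1}{56855}\right) = - \frac{162}{11371}$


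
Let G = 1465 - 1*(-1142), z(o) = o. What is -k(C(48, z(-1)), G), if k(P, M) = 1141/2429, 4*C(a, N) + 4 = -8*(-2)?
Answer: -163/347 ≈ -0.46974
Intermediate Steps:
C(a, N) = 3 (C(a, N) = -1 + (-8*(-2))/4 = -1 + (¼)*16 = -1 + 4 = 3)
G = 2607 (G = 1465 + 1142 = 2607)
k(P, M) = 163/347 (k(P, M) = 1141*(1/2429) = 163/347)
-k(C(48, z(-1)), G) = -1*163/347 = -163/347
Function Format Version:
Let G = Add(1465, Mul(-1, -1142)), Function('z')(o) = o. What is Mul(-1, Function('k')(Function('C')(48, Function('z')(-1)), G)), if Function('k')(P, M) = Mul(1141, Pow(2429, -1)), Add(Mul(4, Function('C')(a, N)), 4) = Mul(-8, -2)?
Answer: Rational(-163, 347) ≈ -0.46974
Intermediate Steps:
Function('C')(a, N) = 3 (Function('C')(a, N) = Add(-1, Mul(Rational(1, 4), Mul(-8, -2))) = Add(-1, Mul(Rational(1, 4), 16)) = Add(-1, 4) = 3)
G = 2607 (G = Add(1465, 1142) = 2607)
Function('k')(P, M) = Rational(163, 347) (Function('k')(P, M) = Mul(1141, Rational(1, 2429)) = Rational(163, 347))
Mul(-1, Function('k')(Function('C')(48, Function('z')(-1)), G)) = Mul(-1, Rational(163, 347)) = Rational(-163, 347)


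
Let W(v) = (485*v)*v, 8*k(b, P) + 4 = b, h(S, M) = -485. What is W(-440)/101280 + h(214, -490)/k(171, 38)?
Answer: 95547910/105711 ≈ 903.86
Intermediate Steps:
k(b, P) = -1/2 + b/8
W(v) = 485*v**2
W(-440)/101280 + h(214, -490)/k(171, 38) = (485*(-440)**2)/101280 - 485/(-1/2 + (1/8)*171) = (485*193600)*(1/101280) - 485/(-1/2 + 171/8) = 93896000*(1/101280) - 485/167/8 = 586850/633 - 485*8/167 = 586850/633 - 3880/167 = 95547910/105711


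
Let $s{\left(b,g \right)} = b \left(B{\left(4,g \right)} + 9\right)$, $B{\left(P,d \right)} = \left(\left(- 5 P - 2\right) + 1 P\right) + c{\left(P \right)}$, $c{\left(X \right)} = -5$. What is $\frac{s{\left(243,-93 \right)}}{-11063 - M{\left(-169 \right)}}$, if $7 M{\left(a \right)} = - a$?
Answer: $\frac{3969}{12935} \approx 0.30684$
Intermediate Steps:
$M{\left(a \right)} = - \frac{a}{7}$ ($M{\left(a \right)} = \frac{\left(-1\right) a}{7} = - \frac{a}{7}$)
$B{\left(P,d \right)} = -7 - 4 P$ ($B{\left(P,d \right)} = \left(\left(- 5 P - 2\right) + 1 P\right) - 5 = \left(\left(-2 - 5 P\right) + P\right) - 5 = \left(-2 - 4 P\right) - 5 = -7 - 4 P$)
$s{\left(b,g \right)} = - 14 b$ ($s{\left(b,g \right)} = b \left(\left(-7 - 16\right) + 9\right) = b \left(-23 + 9\right) = b \left(-14\right) = - 14 b$)
$\frac{s{\left(243,-93 \right)}}{-11063 - M{\left(-169 \right)}} = \frac{\left(-14\right) 243}{-11063 - \left(- \frac{1}{7}\right) \left(-169\right)} = - \frac{3402}{-11063 - \frac{169}{7}} = - \frac{3402}{- \frac{77610}{7}} = \left(-3402\right) \left(- \frac{7}{77610}\right) = \frac{3969}{12935}$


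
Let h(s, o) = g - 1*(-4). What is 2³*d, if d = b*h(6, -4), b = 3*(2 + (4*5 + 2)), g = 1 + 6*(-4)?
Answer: -10944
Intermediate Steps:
g = -23 (g = 1 - 24 = -23)
b = 72 (b = 3*(2 + (20 + 2)) = 3*(2 + 22) = 3*24 = 72)
h(s, o) = -19 (h(s, o) = -23 - 1*(-4) = -23 + 4 = -19)
d = -1368 (d = 72*(-19) = -1368)
2³*d = 2³*(-1368) = 8*(-1368) = -10944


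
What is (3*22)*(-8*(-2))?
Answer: 1056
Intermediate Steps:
(3*22)*(-8*(-2)) = 66*16 = 1056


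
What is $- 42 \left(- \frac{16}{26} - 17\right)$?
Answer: $\frac{9618}{13} \approx 739.85$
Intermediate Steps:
$- 42 \left(- \frac{16}{26} - 17\right) = - 42 \left(\left(-16\right) \frac{1}{26} - 17\right) = - 42 \left(- \frac{8}{13} - 17\right) = \left(-42\right) \left(- \frac{229}{13}\right) = \frac{9618}{13}$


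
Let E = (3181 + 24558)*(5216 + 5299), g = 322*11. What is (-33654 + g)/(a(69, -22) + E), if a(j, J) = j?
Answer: -15056/145837827 ≈ -0.00010324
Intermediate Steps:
g = 3542
E = 291675585 (E = 27739*10515 = 291675585)
(-33654 + g)/(a(69, -22) + E) = (-33654 + 3542)/(69 + 291675585) = -30112/291675654 = -30112*1/291675654 = -15056/145837827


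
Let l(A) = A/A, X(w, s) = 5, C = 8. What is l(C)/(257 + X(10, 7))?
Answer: 1/262 ≈ 0.0038168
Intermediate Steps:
l(A) = 1
l(C)/(257 + X(10, 7)) = 1/(257 + 5) = 1/262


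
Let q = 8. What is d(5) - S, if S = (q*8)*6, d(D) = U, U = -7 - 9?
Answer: -400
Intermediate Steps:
U = -16
d(D) = -16
S = 384 (S = (8*8)*6 = 64*6 = 384)
d(5) - S = -16 - 1*384 = -16 - 384 = -400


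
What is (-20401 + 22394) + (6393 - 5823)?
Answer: 2563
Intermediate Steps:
(-20401 + 22394) + (6393 - 5823) = 1993 + 570 = 2563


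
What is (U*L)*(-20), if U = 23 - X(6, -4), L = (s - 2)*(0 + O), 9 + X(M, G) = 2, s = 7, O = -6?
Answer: 18000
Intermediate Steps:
X(M, G) = -7 (X(M, G) = -9 + 2 = -7)
L = -30 (L = (7 - 2)*(0 - 6) = 5*(-6) = -30)
U = 30 (U = 23 - 1*(-7) = 23 + 7 = 30)
(U*L)*(-20) = (30*(-30))*(-20) = -900*(-20) = 18000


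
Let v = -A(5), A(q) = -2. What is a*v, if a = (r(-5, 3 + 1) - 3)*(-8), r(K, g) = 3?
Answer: 0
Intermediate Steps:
v = 2 (v = -1*(-2) = 2)
a = 0 (a = (3 - 3)*(-8) = 0*(-8) = 0)
a*v = 0*2 = 0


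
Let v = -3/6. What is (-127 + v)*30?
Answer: -3825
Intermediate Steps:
v = -1/2 (v = (1/6)*(-3) = -1/2 ≈ -0.50000)
(-127 + v)*30 = (-127 - 1/2)*30 = -255/2*30 = -3825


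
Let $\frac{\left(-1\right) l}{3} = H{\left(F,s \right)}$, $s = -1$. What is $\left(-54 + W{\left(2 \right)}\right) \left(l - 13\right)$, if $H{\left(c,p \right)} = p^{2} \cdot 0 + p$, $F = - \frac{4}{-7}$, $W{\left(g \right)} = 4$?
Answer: $500$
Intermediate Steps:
$F = \frac{4}{7}$ ($F = \left(-4\right) \left(- \frac{1}{7}\right) = \frac{4}{7} \approx 0.57143$)
$H{\left(c,p \right)} = p$ ($H{\left(c,p \right)} = 0 + p = p$)
$l = 3$ ($l = \left(-3\right) \left(-1\right) = 3$)
$\left(-54 + W{\left(2 \right)}\right) \left(l - 13\right) = \left(-54 + 4\right) \left(3 - 13\right) = \left(-50\right) \left(-10\right) = 500$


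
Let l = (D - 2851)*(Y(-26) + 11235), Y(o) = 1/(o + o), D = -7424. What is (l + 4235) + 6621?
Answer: -6002285713/52 ≈ -1.1543e+8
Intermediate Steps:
Y(o) = 1/(2*o)
l = -6002850225/52 (l = (-7424 - 2851)*((½)/(-26) + 11235) = -10275*((½)*(-1/26) + 11235) = -10275*(-1/52 + 11235) = -10275*584219/52 = -6002850225/52 ≈ -1.1544e+8)
(l + 4235) + 6621 = (-6002850225/52 + 4235) + 6621 = -6002630005/52 + 6621 = -6002285713/52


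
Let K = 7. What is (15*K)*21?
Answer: 2205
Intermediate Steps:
(15*K)*21 = (15*7)*21 = 105*21 = 2205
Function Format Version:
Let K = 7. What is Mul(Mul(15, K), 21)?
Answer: 2205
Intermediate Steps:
Mul(Mul(15, K), 21) = Mul(Mul(15, 7), 21) = Mul(105, 21) = 2205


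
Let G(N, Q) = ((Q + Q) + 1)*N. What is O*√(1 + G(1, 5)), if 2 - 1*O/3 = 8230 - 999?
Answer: -43374*√3 ≈ -75126.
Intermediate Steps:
G(N, Q) = N*(1 + 2*Q) (G(N, Q) = (2*Q + 1)*N = (1 + 2*Q)*N = N*(1 + 2*Q))
O = -21687 (O = 6 - 3*(8230 - 999) = 6 - 3*7231 = 6 - 21693 = -21687)
O*√(1 + G(1, 5)) = -21687*√(1 + 1*(1 + 2*5)) = -21687*√(1 + 1*(1 + 10)) = -21687*√(1 + 1*11) = -21687*√(1 + 11) = -43374*√3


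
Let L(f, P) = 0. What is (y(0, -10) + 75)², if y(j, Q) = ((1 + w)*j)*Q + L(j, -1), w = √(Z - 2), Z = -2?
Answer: 5625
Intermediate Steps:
w = 2*I (w = √(-2 - 2) = √(-4) = 2*I ≈ 2.0*I)
y(j, Q) = Q*j*(1 + 2*I) (y(j, Q) = ((1 + 2*I)*j)*Q + 0 = (j*(1 + 2*I))*Q + 0 = Q*j*(1 + 2*I) + 0 = Q*j*(1 + 2*I))
(y(0, -10) + 75)² = (-10*0*(1 + 2*I) + 75)² = (0 + 75)² = 75² = 5625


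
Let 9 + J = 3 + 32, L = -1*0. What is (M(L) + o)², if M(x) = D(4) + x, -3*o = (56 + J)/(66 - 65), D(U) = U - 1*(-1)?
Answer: 4489/9 ≈ 498.78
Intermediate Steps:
D(U) = 1 + U (D(U) = U + 1 = 1 + U)
L = 0
J = 26 (J = -9 + (3 + 32) = -9 + 35 = 26)
o = -82/3 (o = -(56 + 26)/(3*(66 - 65)) = -82/(3*1) = -82/3 ≈ -27.333)
M(x) = 5 + x (M(x) = (1 + 4) + x = 5 + x)
(M(L) + o)² = ((5 + 0) - 82/3)² = (5 - 82/3)² = (-67/3)² = 4489/9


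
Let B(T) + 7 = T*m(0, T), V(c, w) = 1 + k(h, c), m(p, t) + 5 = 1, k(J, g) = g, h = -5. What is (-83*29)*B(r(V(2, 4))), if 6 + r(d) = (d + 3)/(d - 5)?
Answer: -69803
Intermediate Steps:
m(p, t) = -4 (m(p, t) = -5 + 1 = -4)
V(c, w) = 1 + c
r(d) = -6 + (3 + d)/(-5 + d) (r(d) = -6 + (d + 3)/(d - 5) = -6 + (3 + d)/(-5 + d))
B(T) = -7 - 4*T (B(T) = -7 + T*(-4) = -7 - 4*T)
(-83*29)*B(r(V(2, 4))) = (-83*29)*(-7 - 4*(33 - 5*(1 + 2))/(-5 + (1 + 2))) = -2407*(-7 - 4*(33 - 5*3)/(-5 + 3)) = -2407*(-7 - 4*(33 - 15)/(-2)) = -2407*(-7 - (-2)*18) = -2407*(-7 - 4*(-9)) = -2407*(-7 + 36) = -2407*29 = -69803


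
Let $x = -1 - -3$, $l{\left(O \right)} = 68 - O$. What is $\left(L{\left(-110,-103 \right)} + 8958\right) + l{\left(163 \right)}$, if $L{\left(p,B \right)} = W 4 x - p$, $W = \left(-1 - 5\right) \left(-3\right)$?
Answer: $9117$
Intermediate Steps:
$W = 18$ ($W = \left(-6\right) \left(-3\right) = 18$)
$x = 2$ ($x = -1 + 3 = 2$)
$L{\left(p,B \right)} = 144 - p$ ($L{\left(p,B \right)} = 18 \cdot 4 \cdot 2 - p = 72 \cdot 2 - p = 144 - p$)
$\left(L{\left(-110,-103 \right)} + 8958\right) + l{\left(163 \right)} = \left(\left(144 - -110\right) + 8958\right) + \left(68 - 163\right) = \left(\left(144 + 110\right) + 8958\right) + \left(68 - 163\right) = \left(254 + 8958\right) - 95 = 9212 - 95 = 9117$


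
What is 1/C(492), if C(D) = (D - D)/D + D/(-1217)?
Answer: -1217/492 ≈ -2.4736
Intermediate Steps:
C(D) = -D/1217 (C(D) = 0/D + D*(-1/1217) = 0 - D/1217 = -D/1217)
1/C(492) = 1/(-1/1217*492) = 1/(-492/1217) = -1217/492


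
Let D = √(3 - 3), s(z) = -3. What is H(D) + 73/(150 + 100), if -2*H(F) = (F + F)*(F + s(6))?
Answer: 73/250 ≈ 0.29200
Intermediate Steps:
D = 0 (D = √0 = 0)
H(F) = -F*(-3 + F) (H(F) = -(F + F)*(F - 3)/2 = -2*F*(-3 + F)/2 = -F*(-3 + F))
H(D) + 73/(150 + 100) = 0*(3 - 1*0) + 73/(150 + 100) = 0*(3 + 0) + 73/250 = 0*3 + (1/250)*73 = 0 + 73/250 = 73/250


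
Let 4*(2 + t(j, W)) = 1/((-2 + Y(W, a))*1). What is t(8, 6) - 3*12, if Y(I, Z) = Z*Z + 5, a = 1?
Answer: -607/16 ≈ -37.938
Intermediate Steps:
Y(I, Z) = 5 + Z² (Y(I, Z) = Z² + 5 = 5 + Z²)
t(j, W) = -31/16 (t(j, W) = -2 + 1/(4*(((-2 + (5 + 1²))*1))) = -2 + 1/(4*(((-2 + (5 + 1))*1))) = -2 + 1/(4*(((-2 + 6)*1))) = -2 + 1/(4*((4*1))) = -2 + (¼)/4 = -2 + (¼)*(¼) = -2 + 1/16 = -31/16)
t(8, 6) - 3*12 = -31/16 - 3*12 = -31/16 - 36 = -607/16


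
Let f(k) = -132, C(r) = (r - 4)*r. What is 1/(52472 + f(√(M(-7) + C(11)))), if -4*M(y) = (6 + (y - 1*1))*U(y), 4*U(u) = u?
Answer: 1/52340 ≈ 1.9106e-5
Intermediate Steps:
U(u) = u/4
C(r) = r*(-4 + r) (C(r) = (-4 + r)*r = r*(-4 + r))
M(y) = -y*(5 + y)/16 (M(y) = -(6 + (y - 1*1))*y/4/4 = -(6 + (y - 1))*y/4/4 = -(6 + (-1 + y))*y/4/4 = -(5 + y)*y/4/4 = -y*(5 + y)/16)
1/(52472 + f(√(M(-7) + C(11)))) = 1/(52472 - 132) = 1/52340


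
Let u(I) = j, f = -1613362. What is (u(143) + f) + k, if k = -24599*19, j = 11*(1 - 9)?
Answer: -2080831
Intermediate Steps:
j = -88 (j = 11*(-8) = -88)
u(I) = -88
k = -467381
(u(143) + f) + k = (-88 - 1613362) - 467381 = -1613450 - 467381 = -2080831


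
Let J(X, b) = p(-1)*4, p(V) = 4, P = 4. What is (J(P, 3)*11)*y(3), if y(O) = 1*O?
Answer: 528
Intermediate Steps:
y(O) = O
J(X, b) = 16 (J(X, b) = 4*4 = 16)
(J(P, 3)*11)*y(3) = (16*11)*3 = 176*3 = 528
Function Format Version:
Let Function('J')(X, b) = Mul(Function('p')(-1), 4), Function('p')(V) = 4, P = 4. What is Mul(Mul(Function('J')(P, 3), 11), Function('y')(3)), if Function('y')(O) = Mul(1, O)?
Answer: 528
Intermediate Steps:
Function('y')(O) = O
Function('J')(X, b) = 16 (Function('J')(X, b) = Mul(4, 4) = 16)
Mul(Mul(Function('J')(P, 3), 11), Function('y')(3)) = Mul(Mul(16, 11), 3) = Mul(176, 3) = 528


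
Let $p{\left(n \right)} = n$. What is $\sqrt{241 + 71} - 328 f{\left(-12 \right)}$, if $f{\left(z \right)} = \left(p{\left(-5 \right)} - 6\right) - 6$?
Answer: $5576 + 2 \sqrt{78} \approx 5593.7$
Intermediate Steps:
$f{\left(z \right)} = -17$ ($f{\left(z \right)} = \left(-5 - 6\right) - 6 = -11 - 6 = -17$)
$\sqrt{241 + 71} - 328 f{\left(-12 \right)} = \sqrt{241 + 71} - -5576 = \sqrt{312} + 5576 = 2 \sqrt{78} + 5576 = 5576 + 2 \sqrt{78}$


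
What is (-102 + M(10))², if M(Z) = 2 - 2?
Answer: 10404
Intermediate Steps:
M(Z) = 0
(-102 + M(10))² = (-102 + 0)² = (-102)² = 10404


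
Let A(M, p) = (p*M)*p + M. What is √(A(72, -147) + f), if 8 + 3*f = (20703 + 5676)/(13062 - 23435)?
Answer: √1506737327875923/31119 ≈ 1247.4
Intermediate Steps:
f = -109363/31119 (f = -8/3 + ((20703 + 5676)/(13062 - 23435))/3 = -8/3 + (26379/(-10373))/3 = -8/3 + (26379*(-1/10373))/3 = -8/3 + (⅓)*(-26379/10373) = -8/3 - 8793/10373 = -109363/31119 ≈ -3.5143)
A(M, p) = M + M*p² (A(M, p) = (M*p)*p + M = M*p² + M = M + M*p²)
√(A(72, -147) + f) = √(72*(1 + (-147)²) - 109363/31119) = √(72*(1 + 21609) - 109363/31119) = √(72*21610 - 109363/31119) = √(1555920 - 109363/31119) = √(48418565117/31119) = √1506737327875923/31119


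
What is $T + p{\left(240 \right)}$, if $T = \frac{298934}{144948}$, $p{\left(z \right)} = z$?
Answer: $\frac{17543227}{72474} \approx 242.06$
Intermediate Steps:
$T = \frac{149467}{72474}$ ($T = 298934 \cdot \frac{1}{144948} = \frac{149467}{72474} \approx 2.0624$)
$T + p{\left(240 \right)} = \frac{149467}{72474} + 240 = \frac{17543227}{72474}$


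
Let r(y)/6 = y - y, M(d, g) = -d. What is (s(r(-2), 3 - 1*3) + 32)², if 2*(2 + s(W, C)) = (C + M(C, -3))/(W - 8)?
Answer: 900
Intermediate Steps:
r(y) = 0 (r(y) = 6*(y - y) = 6*0 = 0)
s(W, C) = -2 (s(W, C) = -2 + ((C - C)/(W - 8))/2 = -2 + (0/(-8 + W))/2 = -2 + (½)*0 = -2 + 0 = -2)
(s(r(-2), 3 - 1*3) + 32)² = (-2 + 32)² = 30² = 900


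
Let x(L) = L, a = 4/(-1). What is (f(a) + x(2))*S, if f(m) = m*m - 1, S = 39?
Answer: 663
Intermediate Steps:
a = -4 (a = 4*(-1) = -4)
f(m) = -1 + m**2 (f(m) = m**2 - 1 = -1 + m**2)
(f(a) + x(2))*S = ((-1 + (-4)**2) + 2)*39 = ((-1 + 16) + 2)*39 = (15 + 2)*39 = 17*39 = 663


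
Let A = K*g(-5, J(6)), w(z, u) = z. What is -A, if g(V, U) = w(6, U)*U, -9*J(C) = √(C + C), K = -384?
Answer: -512*√3 ≈ -886.81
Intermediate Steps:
J(C) = -√2*√C/9 (J(C) = -√(C + C)/9 = -√2*√C/9)
g(V, U) = 6*U
A = 512*√3 (A = -2304*(-√2*√6/9) = -2304*(-2*√3/9) = -(-512)*√3 = 512*√3 ≈ 886.81)
-A = -512*√3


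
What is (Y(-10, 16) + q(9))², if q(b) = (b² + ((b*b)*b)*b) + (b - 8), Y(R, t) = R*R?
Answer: 45468049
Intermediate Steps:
Y(R, t) = R²
q(b) = -8 + b + b² + b⁴ (q(b) = (b² + (b²*b)*b) + (-8 + b) = (b² + b³*b) + (-8 + b) = (b² + b⁴) + (-8 + b) = -8 + b + b² + b⁴)
(Y(-10, 16) + q(9))² = ((-10)² + (-8 + 9 + 9² + 9⁴))² = (100 + (-8 + 9 + 81 + 6561))² = (100 + 6643)² = 6743² = 45468049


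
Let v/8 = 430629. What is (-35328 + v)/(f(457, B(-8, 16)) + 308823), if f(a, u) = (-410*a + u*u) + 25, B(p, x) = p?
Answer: 568284/20257 ≈ 28.054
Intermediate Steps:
v = 3445032 (v = 8*430629 = 3445032)
f(a, u) = 25 + u² - 410*a (f(a, u) = (-410*a + u²) + 25 = (u² - 410*a) + 25 = 25 + u² - 410*a)
(-35328 + v)/(f(457, B(-8, 16)) + 308823) = (-35328 + 3445032)/((25 + (-8)² - 410*457) + 308823) = 3409704/((25 + 64 - 187370) + 308823) = 3409704/(-187281 + 308823) = 3409704/121542 = 3409704*(1/121542) = 568284/20257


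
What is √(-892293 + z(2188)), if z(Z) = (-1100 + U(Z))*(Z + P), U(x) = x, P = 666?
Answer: √2212859 ≈ 1487.6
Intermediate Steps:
z(Z) = (-1100 + Z)*(666 + Z) (z(Z) = (-1100 + Z)*(Z + 666) = (-1100 + Z)*(666 + Z))
√(-892293 + z(2188)) = √(-892293 + (-732600 + 2188² - 434*2188)) = √(-892293 + (-732600 + 4787344 - 949592)) = √(-892293 + 3105152) = √2212859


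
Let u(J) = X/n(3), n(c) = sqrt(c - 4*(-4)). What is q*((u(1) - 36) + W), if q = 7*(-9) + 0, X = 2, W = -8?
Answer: 2772 - 126*sqrt(19)/19 ≈ 2743.1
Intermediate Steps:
n(c) = sqrt(16 + c) (n(c) = sqrt(c + 16) = sqrt(16 + c))
u(J) = 2*sqrt(19)/19 (u(J) = 2/(sqrt(16 + 3)) = 2/(sqrt(19)) = 2*(sqrt(19)/19) = 2*sqrt(19)/19)
q = -63 (q = -63 + 0 = -63)
q*((u(1) - 36) + W) = -63*((2*sqrt(19)/19 - 36) - 8) = -63*((-36 + 2*sqrt(19)/19) - 8) = -63*(-44 + 2*sqrt(19)/19) = 2772 - 126*sqrt(19)/19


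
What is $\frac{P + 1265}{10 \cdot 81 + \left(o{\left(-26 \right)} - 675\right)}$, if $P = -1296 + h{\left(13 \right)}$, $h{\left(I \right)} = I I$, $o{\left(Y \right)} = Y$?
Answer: $\frac{138}{109} \approx 1.2661$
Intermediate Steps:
$h{\left(I \right)} = I^{2}$
$P = -1127$ ($P = -1296 + 13^{2} = -1296 + 169 = -1127$)
$\frac{P + 1265}{10 \cdot 81 + \left(o{\left(-26 \right)} - 675\right)} = \frac{-1127 + 1265}{10 \cdot 81 - 701} = \frac{138}{810 - 701} = \frac{138}{109}$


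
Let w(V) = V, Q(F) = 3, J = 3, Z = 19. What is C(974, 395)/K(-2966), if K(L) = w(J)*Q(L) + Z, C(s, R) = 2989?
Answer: 427/4 ≈ 106.75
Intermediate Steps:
K(L) = 28 (K(L) = 3*3 + 19 = 9 + 19 = 28)
C(974, 395)/K(-2966) = 2989/28 = 2989*(1/28) = 427/4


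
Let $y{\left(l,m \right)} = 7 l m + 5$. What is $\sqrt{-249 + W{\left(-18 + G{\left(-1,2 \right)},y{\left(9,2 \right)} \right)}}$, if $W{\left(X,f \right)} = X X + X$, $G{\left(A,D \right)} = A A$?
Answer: $\sqrt{23} \approx 4.7958$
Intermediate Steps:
$G{\left(A,D \right)} = A^{2}$
$y{\left(l,m \right)} = 5 + 7 l m$ ($y{\left(l,m \right)} = 7 l m + 5 = 5 + 7 l m$)
$W{\left(X,f \right)} = X + X^{2}$ ($W{\left(X,f \right)} = X^{2} + X = X + X^{2}$)
$\sqrt{-249 + W{\left(-18 + G{\left(-1,2 \right)},y{\left(9,2 \right)} \right)}} = \sqrt{-249 + \left(-18 + \left(-1\right)^{2}\right) \left(1 - \left(18 - \left(-1\right)^{2}\right)\right)} = \sqrt{-249 + \left(-18 + 1\right) \left(1 + \left(-18 + 1\right)\right)} = \sqrt{-249 - 17 \left(1 - 17\right)} = \sqrt{-249 - -272} = \sqrt{-249 + 272} = \sqrt{23}$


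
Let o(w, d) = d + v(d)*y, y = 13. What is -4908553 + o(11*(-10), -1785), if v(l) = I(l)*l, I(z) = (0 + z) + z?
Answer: 77931512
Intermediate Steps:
I(z) = 2*z (I(z) = z + z = 2*z)
v(l) = 2*l² (v(l) = (2*l)*l = 2*l²)
o(w, d) = d + 26*d² (o(w, d) = d + (2*d²)*13 = d + 26*d²)
-4908553 + o(11*(-10), -1785) = -4908553 - 1785*(1 + 26*(-1785)) = -4908553 - 1785*(1 - 46410) = -4908553 - 1785*(-46409) = -4908553 + 82840065 = 77931512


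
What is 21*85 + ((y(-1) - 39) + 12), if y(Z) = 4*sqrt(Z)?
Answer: 1758 + 4*I ≈ 1758.0 + 4.0*I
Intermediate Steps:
21*85 + ((y(-1) - 39) + 12) = 21*85 + ((4*sqrt(-1) - 39) + 12) = 1785 + ((4*I - 39) + 12) = 1785 + ((-39 + 4*I) + 12) = 1785 + (-27 + 4*I) = 1758 + 4*I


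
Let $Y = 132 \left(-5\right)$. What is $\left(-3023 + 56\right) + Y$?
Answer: $-3627$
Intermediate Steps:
$Y = -660$
$\left(-3023 + 56\right) + Y = \left(-3023 + 56\right) - 660 = -2967 - 660 = -3627$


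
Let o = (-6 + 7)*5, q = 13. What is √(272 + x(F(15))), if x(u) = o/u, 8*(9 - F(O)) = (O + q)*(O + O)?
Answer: √156642/24 ≈ 16.491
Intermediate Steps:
F(O) = 9 - O*(13 + O)/4 (F(O) = 9 - (O + 13)*(O + O)/8 = 9 - (13 + O)*2*O/8 = 9 - O*(13 + O)/4)
o = 5 (o = 1*5 = 5)
x(u) = 5/u
√(272 + x(F(15))) = √(272 + 5/(9 - 13/4*15 - ¼*15²)) = √(272 + 5/(9 - 195/4 - ¼*225)) = √(272 + 5/(9 - 195/4 - 225/4)) = √(272 + 5/(-96)) = √(272 + 5*(-1/96)) = √(272 - 5/96) = √(26107/96) = √156642/24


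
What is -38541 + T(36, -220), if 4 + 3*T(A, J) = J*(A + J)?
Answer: -25049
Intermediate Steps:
T(A, J) = -4/3 + J*(A + J)/3 (T(A, J) = -4/3 + (J*(A + J))/3 = -4/3 + J*(A + J)/3)
-38541 + T(36, -220) = -38541 + (-4/3 + (⅓)*(-220)² + (⅓)*36*(-220)) = -38541 + (-4/3 + (⅓)*48400 - 2640) = -38541 + (-4/3 + 48400/3 - 2640) = -38541 + 13492 = -25049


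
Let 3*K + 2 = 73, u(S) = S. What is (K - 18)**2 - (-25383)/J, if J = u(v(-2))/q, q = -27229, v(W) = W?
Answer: 6220383941/18 ≈ 3.4558e+8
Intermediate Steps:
K = 71/3 (K = -2/3 + (1/3)*73 = -2/3 + 73/3 = 71/3 ≈ 23.667)
J = 2/27229 (J = -2/(-27229) = -2*(-1/27229) = 2/27229 ≈ 7.3451e-5)
(K - 18)**2 - (-25383)/J = (71/3 - 18)**2 - (-25383)/2/27229 = (17/3)**2 - (-25383)*27229/2 = 289/9 - 1*(-691153707/2) = 289/9 + 691153707/2 = 6220383941/18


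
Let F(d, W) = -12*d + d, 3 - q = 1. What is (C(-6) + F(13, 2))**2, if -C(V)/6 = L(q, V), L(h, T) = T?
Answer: 11449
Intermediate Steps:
q = 2 (q = 3 - 1*1 = 3 - 1 = 2)
C(V) = -6*V
F(d, W) = -11*d
(C(-6) + F(13, 2))**2 = (-6*(-6) - 11*13)**2 = (36 - 143)**2 = (-107)**2 = 11449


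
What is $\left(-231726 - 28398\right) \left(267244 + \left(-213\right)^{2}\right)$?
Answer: $-81318144012$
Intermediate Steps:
$\left(-231726 - 28398\right) \left(267244 + \left(-213\right)^{2}\right) = - 260124 \left(267244 + 45369\right) = \left(-260124\right) 312613 = -81318144012$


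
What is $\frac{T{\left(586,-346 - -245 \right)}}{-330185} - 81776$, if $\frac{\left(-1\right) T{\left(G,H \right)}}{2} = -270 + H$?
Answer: $- \frac{27001209302}{330185} \approx -81776.0$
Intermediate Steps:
$T{\left(G,H \right)} = 540 - 2 H$ ($T{\left(G,H \right)} = - 2 \left(-270 + H\right) = 540 - 2 H$)
$\frac{T{\left(586,-346 - -245 \right)}}{-330185} - 81776 = \frac{540 - 2 \left(-346 - -245\right)}{-330185} - 81776 = \left(540 - 2 \left(-346 + 245\right)\right) \left(- \frac{1}{330185}\right) - 81776 = \left(540 - -202\right) \left(- \frac{1}{330185}\right) - 81776 = \left(540 + 202\right) \left(- \frac{1}{330185}\right) - 81776 = 742 \left(- \frac{1}{330185}\right) - 81776 = - \frac{742}{330185} - 81776 = - \frac{27001209302}{330185}$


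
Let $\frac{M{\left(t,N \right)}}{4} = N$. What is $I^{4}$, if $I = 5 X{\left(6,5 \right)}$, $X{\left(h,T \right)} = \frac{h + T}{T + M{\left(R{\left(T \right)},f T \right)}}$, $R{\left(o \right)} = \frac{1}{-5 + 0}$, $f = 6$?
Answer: $\frac{14641}{390625} \approx 0.037481$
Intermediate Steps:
$R{\left(o \right)} = - \frac{1}{5}$ ($R{\left(o \right)} = \frac{1}{-5} = - \frac{1}{5}$)
$M{\left(t,N \right)} = 4 N$
$X{\left(h,T \right)} = \frac{T + h}{25 T}$ ($X{\left(h,T \right)} = \frac{h + T}{T + 4 \cdot 6 T} = \frac{T + h}{T + 24 T} = \frac{T + h}{25 T}$)
$I = \frac{11}{25}$ ($I = 5 \frac{5 + 6}{25 \cdot 5} = 5 \cdot \frac{1}{25} \cdot \frac{1}{5} \cdot 11 = 5 \cdot \frac{11}{125} = \frac{11}{25} \approx 0.44$)
$I^{4} = \left(\frac{11}{25}\right)^{4} = \frac{14641}{390625}$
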